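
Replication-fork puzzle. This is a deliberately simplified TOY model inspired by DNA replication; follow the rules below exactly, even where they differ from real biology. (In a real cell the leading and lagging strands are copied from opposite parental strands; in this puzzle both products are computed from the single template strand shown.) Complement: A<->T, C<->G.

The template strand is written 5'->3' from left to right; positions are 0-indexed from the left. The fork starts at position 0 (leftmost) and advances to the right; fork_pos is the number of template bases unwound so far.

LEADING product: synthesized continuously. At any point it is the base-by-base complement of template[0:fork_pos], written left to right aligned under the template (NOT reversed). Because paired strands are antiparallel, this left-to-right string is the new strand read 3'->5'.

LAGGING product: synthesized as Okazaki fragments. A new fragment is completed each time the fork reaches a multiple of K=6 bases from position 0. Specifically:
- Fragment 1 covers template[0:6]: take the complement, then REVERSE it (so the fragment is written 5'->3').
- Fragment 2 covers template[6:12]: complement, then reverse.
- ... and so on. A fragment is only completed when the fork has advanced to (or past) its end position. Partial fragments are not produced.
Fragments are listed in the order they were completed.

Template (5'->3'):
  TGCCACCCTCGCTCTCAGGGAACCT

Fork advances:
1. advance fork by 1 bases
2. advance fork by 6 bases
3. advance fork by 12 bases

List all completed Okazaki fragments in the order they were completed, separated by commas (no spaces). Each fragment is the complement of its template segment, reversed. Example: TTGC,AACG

Answer: GTGGCA,GCGAGG,CTGAGA

Derivation:
Step 1: advance 1 -> fork_pos = 0 + 1 = 1. Next multiple of 6 is 6 (not reached); still 0 fragment(s).
Step 2: advance 6 -> fork_pos = 1 + 6 = 7. Reached multiple(s) of 6: 6 -> fragment 1 completed (1 total).
Step 3: advance 12 -> fork_pos = 7 + 12 = 19. Reached multiple(s) of 6: 12, 18 -> fragments 2-3 completed (3 total).
Final fork_pos = 19, so 3 fragment(s) are complete. Build each: template segment -> complement -> reverse.
Fragment 1: template[0:6] = TGCCAC -> complement ACGGTG -> reversed GTGGCA
Fragment 2: template[6:12] = CCTCGC -> complement GGAGCG -> reversed GCGAGG
Fragment 3: template[12:18] = TCTCAG -> complement AGAGTC -> reversed CTGAGA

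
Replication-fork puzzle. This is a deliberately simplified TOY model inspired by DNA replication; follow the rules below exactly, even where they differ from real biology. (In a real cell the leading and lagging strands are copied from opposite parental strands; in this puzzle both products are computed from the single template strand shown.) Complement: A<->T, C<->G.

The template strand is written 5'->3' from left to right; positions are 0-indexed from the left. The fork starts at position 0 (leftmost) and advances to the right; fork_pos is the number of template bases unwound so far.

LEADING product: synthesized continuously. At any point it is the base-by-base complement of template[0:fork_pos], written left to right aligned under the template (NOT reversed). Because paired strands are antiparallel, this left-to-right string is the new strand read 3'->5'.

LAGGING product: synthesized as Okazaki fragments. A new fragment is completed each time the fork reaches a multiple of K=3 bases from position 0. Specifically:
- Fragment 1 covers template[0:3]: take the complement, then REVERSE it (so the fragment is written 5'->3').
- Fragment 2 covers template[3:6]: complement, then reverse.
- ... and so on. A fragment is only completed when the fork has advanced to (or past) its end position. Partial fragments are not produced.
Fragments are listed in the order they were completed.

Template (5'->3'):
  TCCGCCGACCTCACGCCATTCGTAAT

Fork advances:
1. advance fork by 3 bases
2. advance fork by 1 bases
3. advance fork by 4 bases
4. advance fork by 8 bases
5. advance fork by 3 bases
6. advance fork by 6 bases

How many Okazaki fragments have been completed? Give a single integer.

Answer: 8

Derivation:
Step 1: advance 3 -> fork_pos = 0 + 3 = 3. Reached multiple(s) of 3: 3 -> fragment 1 completed (1 total).
Step 2: advance 1 -> fork_pos = 3 + 1 = 4. Next multiple of 3 is 6 (not reached); still 1 fragment(s).
Step 3: advance 4 -> fork_pos = 4 + 4 = 8. Reached multiple(s) of 3: 6 -> fragment 2 completed (2 total).
Step 4: advance 8 -> fork_pos = 8 + 8 = 16. Reached multiple(s) of 3: 9, 12, 15 -> fragments 3-5 completed (5 total).
Step 5: advance 3 -> fork_pos = 16 + 3 = 19. Reached multiple(s) of 3: 18 -> fragment 6 completed (6 total).
Step 6: advance 6 -> fork_pos = 19 + 6 = 25. Reached multiple(s) of 3: 21, 24 -> fragments 7-8 completed (8 total).
Check: final fork_pos = 25; the multiples of 3 that are <= 25 are 3..24 -> 25 // 3 = 8 completed fragment(s).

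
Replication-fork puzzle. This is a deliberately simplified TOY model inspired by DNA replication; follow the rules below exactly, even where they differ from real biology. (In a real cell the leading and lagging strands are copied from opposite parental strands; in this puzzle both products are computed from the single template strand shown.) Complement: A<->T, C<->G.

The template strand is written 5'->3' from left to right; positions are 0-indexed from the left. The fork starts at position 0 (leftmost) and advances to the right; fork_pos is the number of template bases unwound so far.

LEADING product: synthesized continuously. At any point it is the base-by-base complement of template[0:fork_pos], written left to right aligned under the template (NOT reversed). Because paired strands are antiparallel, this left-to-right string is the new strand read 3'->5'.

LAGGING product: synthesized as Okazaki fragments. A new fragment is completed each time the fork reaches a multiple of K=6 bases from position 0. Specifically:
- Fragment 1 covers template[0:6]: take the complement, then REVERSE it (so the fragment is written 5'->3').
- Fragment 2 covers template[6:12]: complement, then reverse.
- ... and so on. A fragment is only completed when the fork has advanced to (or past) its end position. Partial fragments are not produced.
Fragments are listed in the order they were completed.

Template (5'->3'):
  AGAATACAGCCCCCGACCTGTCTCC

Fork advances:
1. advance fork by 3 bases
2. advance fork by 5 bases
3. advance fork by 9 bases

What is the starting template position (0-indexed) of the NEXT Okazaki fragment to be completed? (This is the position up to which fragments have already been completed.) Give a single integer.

Step 1: advance 3 -> fork_pos = 0 + 3 = 3. Next multiple of 6 is 6 (not reached); still 0 fragment(s).
Step 2: advance 5 -> fork_pos = 3 + 5 = 8. Reached multiple(s) of 6: 6 -> fragment 1 completed (1 total).
Step 3: advance 9 -> fork_pos = 8 + 9 = 17. Reached multiple(s) of 6: 12 -> fragment 2 completed (2 total).
2 fragment(s) completed, covering template[0:12] (2 x 6 = 12). The next fragment, fragment 3, covers template[12:18], so it starts at position 12.

Answer: 12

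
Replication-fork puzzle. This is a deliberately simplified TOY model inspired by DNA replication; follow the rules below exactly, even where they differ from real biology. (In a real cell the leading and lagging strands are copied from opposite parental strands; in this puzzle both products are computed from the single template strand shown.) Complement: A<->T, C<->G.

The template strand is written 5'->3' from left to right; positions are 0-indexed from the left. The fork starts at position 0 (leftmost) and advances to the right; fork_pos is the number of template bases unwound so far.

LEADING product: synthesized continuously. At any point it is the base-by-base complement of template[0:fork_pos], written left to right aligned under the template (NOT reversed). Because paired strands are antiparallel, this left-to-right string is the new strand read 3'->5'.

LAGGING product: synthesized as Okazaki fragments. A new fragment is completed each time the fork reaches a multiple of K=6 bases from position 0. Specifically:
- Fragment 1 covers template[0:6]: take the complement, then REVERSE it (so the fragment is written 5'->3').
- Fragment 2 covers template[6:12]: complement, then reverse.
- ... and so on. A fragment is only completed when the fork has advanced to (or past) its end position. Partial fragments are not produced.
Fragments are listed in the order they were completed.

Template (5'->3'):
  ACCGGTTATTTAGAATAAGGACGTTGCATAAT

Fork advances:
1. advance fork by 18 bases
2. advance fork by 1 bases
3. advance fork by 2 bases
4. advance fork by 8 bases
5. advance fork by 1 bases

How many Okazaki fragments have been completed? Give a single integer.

Step 1: advance 18 -> fork_pos = 0 + 18 = 18. Reached multiple(s) of 6: 6, 12, 18 -> fragments 1-3 completed (3 total).
Step 2: advance 1 -> fork_pos = 18 + 1 = 19. Next multiple of 6 is 24 (not reached); still 3 fragment(s).
Step 3: advance 2 -> fork_pos = 19 + 2 = 21. Next multiple of 6 is 24 (not reached); still 3 fragment(s).
Step 4: advance 8 -> fork_pos = 21 + 8 = 29. Reached multiple(s) of 6: 24 -> fragment 4 completed (4 total).
Step 5: advance 1 -> fork_pos = 29 + 1 = 30. Reached multiple(s) of 6: 30 -> fragment 5 completed (5 total).
Check: final fork_pos = 30; the multiples of 6 that are <= 30 are 6..30 -> 30 // 6 = 5 completed fragment(s).

Answer: 5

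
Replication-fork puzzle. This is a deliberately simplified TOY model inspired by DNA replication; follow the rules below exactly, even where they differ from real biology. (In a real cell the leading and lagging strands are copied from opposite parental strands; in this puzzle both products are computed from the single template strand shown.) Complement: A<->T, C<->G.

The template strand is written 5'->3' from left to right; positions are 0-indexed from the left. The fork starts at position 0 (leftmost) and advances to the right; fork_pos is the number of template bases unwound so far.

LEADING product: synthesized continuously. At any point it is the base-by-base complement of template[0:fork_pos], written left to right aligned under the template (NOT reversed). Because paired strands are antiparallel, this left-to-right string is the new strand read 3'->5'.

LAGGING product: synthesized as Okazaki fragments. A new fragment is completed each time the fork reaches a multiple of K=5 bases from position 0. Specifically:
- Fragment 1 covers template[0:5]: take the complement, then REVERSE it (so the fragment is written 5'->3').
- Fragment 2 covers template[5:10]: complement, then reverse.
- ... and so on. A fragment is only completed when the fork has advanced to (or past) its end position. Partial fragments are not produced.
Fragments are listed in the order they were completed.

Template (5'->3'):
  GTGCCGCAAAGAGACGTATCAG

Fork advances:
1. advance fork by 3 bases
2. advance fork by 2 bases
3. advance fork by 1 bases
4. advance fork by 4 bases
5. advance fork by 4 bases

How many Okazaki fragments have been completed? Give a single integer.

Step 1: advance 3 -> fork_pos = 0 + 3 = 3. Next multiple of 5 is 5 (not reached); still 0 fragment(s).
Step 2: advance 2 -> fork_pos = 3 + 2 = 5. Reached multiple(s) of 5: 5 -> fragment 1 completed (1 total).
Step 3: advance 1 -> fork_pos = 5 + 1 = 6. Next multiple of 5 is 10 (not reached); still 1 fragment(s).
Step 4: advance 4 -> fork_pos = 6 + 4 = 10. Reached multiple(s) of 5: 10 -> fragment 2 completed (2 total).
Step 5: advance 4 -> fork_pos = 10 + 4 = 14. Next multiple of 5 is 15 (not reached); still 2 fragment(s).
Check: final fork_pos = 14; the multiples of 5 that are <= 14 are 5..10 -> 14 // 5 = 2 completed fragment(s).

Answer: 2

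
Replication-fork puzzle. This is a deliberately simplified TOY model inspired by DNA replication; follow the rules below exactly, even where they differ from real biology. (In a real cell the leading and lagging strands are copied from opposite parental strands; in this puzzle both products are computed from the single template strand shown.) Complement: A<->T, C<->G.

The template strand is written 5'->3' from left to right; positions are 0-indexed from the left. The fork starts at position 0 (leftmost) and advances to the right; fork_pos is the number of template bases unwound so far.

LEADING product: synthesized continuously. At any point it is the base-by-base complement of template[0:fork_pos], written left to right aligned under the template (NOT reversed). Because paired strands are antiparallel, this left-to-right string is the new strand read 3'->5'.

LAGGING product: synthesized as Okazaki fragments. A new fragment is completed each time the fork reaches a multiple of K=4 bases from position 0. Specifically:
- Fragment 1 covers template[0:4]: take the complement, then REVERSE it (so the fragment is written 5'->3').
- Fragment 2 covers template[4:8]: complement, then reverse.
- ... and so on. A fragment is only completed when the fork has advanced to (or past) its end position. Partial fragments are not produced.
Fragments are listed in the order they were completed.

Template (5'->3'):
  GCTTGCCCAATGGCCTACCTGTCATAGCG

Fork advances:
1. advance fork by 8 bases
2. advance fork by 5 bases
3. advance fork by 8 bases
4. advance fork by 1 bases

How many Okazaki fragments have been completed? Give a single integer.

Step 1: advance 8 -> fork_pos = 0 + 8 = 8. Reached multiple(s) of 4: 4, 8 -> fragments 1-2 completed (2 total).
Step 2: advance 5 -> fork_pos = 8 + 5 = 13. Reached multiple(s) of 4: 12 -> fragment 3 completed (3 total).
Step 3: advance 8 -> fork_pos = 13 + 8 = 21. Reached multiple(s) of 4: 16, 20 -> fragments 4-5 completed (5 total).
Step 4: advance 1 -> fork_pos = 21 + 1 = 22. Next multiple of 4 is 24 (not reached); still 5 fragment(s).
Check: final fork_pos = 22; the multiples of 4 that are <= 22 are 4..20 -> 22 // 4 = 5 completed fragment(s).

Answer: 5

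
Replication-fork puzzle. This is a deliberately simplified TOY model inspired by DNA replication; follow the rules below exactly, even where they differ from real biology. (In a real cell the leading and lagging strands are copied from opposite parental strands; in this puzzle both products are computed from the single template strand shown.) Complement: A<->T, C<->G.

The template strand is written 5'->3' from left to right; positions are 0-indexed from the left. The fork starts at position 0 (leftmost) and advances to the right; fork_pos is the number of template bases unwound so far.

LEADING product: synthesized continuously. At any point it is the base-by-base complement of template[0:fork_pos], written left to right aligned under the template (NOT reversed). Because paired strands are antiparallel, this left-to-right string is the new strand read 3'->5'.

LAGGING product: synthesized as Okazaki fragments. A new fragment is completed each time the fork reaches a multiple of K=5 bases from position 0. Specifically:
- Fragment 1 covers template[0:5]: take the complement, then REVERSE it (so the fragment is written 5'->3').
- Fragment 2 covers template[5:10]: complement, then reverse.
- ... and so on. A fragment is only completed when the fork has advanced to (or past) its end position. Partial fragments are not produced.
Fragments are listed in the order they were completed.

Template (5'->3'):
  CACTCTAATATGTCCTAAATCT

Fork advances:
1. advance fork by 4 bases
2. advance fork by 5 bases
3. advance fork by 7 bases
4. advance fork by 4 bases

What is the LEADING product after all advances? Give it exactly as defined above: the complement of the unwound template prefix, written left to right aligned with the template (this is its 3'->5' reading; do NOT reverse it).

Step 1: advance 4 -> fork_pos = 0 + 4 = 4.
Step 2: advance 5 -> fork_pos = 4 + 5 = 9.
Step 3: advance 7 -> fork_pos = 9 + 7 = 16.
Step 4: advance 4 -> fork_pos = 16 + 4 = 20.
Unwound prefix: template[0:20] = CACTCTAATATGTCCTAAAT
Complement it base by base (A<->T, C<->G), keeping left-to-right order:
  [0:5] CACTC -> GTGAG
  [5:10] TAATA -> ATTAT
  [10:15] TGTCC -> ACAGG
  [15:20] TAAAT -> ATTTA
Concatenate: GTGAGATTATACAGGATTTA (length 20; written aligned with the template, i.e. 3'->5').

Answer: GTGAGATTATACAGGATTTA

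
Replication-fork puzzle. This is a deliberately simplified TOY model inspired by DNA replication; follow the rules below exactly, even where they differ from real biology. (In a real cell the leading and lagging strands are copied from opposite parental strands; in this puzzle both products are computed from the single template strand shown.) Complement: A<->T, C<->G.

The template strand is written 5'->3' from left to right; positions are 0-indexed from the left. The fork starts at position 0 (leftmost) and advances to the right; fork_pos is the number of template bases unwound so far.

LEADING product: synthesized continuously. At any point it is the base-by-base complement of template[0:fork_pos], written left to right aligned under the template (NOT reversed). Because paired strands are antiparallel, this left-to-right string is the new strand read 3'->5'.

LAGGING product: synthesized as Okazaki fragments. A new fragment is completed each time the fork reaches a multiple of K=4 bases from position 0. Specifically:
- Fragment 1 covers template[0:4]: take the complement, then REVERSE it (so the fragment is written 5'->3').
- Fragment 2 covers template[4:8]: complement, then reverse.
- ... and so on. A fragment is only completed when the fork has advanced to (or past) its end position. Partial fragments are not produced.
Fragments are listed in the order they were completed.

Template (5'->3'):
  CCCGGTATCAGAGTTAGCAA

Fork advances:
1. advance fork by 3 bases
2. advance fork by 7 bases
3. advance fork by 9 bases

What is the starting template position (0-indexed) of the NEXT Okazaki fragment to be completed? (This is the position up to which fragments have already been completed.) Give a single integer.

Answer: 16

Derivation:
Step 1: advance 3 -> fork_pos = 0 + 3 = 3. Next multiple of 4 is 4 (not reached); still 0 fragment(s).
Step 2: advance 7 -> fork_pos = 3 + 7 = 10. Reached multiple(s) of 4: 4, 8 -> fragments 1-2 completed (2 total).
Step 3: advance 9 -> fork_pos = 10 + 9 = 19. Reached multiple(s) of 4: 12, 16 -> fragments 3-4 completed (4 total).
4 fragment(s) completed, covering template[0:16] (4 x 4 = 16). The next fragment, fragment 5, covers template[16:20], so it starts at position 16.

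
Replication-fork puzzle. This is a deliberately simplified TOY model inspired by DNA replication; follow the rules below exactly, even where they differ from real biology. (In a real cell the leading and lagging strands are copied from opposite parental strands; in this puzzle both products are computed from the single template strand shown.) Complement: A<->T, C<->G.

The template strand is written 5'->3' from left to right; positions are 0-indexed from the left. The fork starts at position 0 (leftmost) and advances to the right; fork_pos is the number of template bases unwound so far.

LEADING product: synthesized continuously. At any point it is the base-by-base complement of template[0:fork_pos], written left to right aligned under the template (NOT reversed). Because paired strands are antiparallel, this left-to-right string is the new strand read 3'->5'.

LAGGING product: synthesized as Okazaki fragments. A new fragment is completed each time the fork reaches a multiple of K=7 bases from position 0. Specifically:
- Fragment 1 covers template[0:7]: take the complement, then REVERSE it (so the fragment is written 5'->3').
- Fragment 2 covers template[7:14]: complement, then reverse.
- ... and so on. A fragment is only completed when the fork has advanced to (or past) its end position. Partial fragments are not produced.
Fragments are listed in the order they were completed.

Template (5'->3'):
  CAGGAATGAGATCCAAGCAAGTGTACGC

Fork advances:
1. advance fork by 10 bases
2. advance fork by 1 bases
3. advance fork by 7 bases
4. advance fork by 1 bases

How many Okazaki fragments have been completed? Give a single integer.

Answer: 2

Derivation:
Step 1: advance 10 -> fork_pos = 0 + 10 = 10. Reached multiple(s) of 7: 7 -> fragment 1 completed (1 total).
Step 2: advance 1 -> fork_pos = 10 + 1 = 11. Next multiple of 7 is 14 (not reached); still 1 fragment(s).
Step 3: advance 7 -> fork_pos = 11 + 7 = 18. Reached multiple(s) of 7: 14 -> fragment 2 completed (2 total).
Step 4: advance 1 -> fork_pos = 18 + 1 = 19. Next multiple of 7 is 21 (not reached); still 2 fragment(s).
Check: final fork_pos = 19; the multiples of 7 that are <= 19 are 7..14 -> 19 // 7 = 2 completed fragment(s).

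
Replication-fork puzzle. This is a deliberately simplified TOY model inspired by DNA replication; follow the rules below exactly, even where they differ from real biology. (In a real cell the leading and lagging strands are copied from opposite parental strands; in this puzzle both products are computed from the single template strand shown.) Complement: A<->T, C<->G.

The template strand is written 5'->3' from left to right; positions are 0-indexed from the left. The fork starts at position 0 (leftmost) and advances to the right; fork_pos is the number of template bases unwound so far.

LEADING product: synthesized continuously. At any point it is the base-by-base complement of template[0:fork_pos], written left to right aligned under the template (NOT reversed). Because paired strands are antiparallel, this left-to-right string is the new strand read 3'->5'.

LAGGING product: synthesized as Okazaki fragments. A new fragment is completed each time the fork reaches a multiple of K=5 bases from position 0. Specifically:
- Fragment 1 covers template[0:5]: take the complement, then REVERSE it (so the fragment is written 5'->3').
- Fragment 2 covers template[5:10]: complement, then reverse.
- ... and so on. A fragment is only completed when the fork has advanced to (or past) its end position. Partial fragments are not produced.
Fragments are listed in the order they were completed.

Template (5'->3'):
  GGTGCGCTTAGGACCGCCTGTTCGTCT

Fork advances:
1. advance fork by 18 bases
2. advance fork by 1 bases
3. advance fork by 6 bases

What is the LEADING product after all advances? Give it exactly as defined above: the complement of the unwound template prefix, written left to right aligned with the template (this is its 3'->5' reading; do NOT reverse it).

Step 1: advance 18 -> fork_pos = 0 + 18 = 18.
Step 2: advance 1 -> fork_pos = 18 + 1 = 19.
Step 3: advance 6 -> fork_pos = 19 + 6 = 25.
Unwound prefix: template[0:25] = GGTGCGCTTAGGACCGCCTGTTCGT
Complement it base by base (A<->T, C<->G), keeping left-to-right order:
  [0:5] GGTGC -> CCACG
  [5:10] GCTTA -> CGAAT
  [10:15] GGACC -> CCTGG
  [15:20] GCCTG -> CGGAC
  [20:25] TTCGT -> AAGCA
Concatenate: CCACGCGAATCCTGGCGGACAAGCA (length 25; written aligned with the template, i.e. 3'->5').

Answer: CCACGCGAATCCTGGCGGACAAGCA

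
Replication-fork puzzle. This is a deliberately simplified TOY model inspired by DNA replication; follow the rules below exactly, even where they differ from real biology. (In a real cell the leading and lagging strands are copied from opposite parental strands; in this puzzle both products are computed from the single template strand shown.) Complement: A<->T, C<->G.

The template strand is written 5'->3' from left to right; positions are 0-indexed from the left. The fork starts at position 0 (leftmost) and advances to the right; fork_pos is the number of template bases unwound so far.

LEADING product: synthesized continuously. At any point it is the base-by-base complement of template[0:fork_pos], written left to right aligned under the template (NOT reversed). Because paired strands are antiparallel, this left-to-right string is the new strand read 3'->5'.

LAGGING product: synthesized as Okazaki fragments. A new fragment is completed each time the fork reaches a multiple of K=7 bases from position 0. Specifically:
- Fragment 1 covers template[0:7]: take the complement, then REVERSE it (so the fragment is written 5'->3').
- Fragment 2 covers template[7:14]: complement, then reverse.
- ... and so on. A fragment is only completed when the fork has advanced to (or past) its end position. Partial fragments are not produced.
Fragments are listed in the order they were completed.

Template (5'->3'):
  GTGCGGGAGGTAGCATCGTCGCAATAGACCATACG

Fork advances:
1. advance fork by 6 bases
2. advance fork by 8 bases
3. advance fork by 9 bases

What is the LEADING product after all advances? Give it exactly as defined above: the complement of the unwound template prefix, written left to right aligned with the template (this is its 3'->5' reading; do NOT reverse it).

Answer: CACGCCCTCCATCGTAGCAGCGT

Derivation:
Step 1: advance 6 -> fork_pos = 0 + 6 = 6.
Step 2: advance 8 -> fork_pos = 6 + 8 = 14.
Step 3: advance 9 -> fork_pos = 14 + 9 = 23.
Unwound prefix: template[0:23] = GTGCGGGAGGTAGCATCGTCGCA
Complement it base by base (A<->T, C<->G), keeping left-to-right order:
  [0:5] GTGCG -> CACGC
  [5:10] GGAGG -> CCTCC
  [10:15] TAGCA -> ATCGT
  [15:20] TCGTC -> AGCAG
  [20:23] GCA -> CGT
Concatenate: CACGCCCTCCATCGTAGCAGCGT (length 23; written aligned with the template, i.e. 3'->5').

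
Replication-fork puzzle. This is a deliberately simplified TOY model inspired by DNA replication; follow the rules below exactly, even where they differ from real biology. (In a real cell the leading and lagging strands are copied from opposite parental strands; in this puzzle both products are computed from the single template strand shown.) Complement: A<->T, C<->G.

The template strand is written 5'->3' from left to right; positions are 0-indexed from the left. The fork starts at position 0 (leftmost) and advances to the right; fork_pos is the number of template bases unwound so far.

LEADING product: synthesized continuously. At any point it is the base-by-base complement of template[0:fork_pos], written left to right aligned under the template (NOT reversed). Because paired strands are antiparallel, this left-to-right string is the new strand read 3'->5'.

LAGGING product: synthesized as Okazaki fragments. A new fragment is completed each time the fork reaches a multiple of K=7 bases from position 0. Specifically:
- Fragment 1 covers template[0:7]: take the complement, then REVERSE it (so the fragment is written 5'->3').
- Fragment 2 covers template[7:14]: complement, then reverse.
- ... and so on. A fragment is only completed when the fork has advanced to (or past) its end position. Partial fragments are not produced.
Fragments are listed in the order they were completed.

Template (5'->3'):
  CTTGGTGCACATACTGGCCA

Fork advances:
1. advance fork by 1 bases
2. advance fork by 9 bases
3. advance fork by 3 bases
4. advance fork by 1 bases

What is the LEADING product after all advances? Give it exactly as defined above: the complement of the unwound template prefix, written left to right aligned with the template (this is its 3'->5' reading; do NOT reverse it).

Step 1: advance 1 -> fork_pos = 0 + 1 = 1.
Step 2: advance 9 -> fork_pos = 1 + 9 = 10.
Step 3: advance 3 -> fork_pos = 10 + 3 = 13.
Step 4: advance 1 -> fork_pos = 13 + 1 = 14.
Unwound prefix: template[0:14] = CTTGGTGCACATAC
Complement it base by base (A<->T, C<->G), keeping left-to-right order:
  [0:5] CTTGG -> GAACC
  [5:10] TGCAC -> ACGTG
  [10:14] ATAC -> TATG
Concatenate: GAACCACGTGTATG (length 14; written aligned with the template, i.e. 3'->5').

Answer: GAACCACGTGTATG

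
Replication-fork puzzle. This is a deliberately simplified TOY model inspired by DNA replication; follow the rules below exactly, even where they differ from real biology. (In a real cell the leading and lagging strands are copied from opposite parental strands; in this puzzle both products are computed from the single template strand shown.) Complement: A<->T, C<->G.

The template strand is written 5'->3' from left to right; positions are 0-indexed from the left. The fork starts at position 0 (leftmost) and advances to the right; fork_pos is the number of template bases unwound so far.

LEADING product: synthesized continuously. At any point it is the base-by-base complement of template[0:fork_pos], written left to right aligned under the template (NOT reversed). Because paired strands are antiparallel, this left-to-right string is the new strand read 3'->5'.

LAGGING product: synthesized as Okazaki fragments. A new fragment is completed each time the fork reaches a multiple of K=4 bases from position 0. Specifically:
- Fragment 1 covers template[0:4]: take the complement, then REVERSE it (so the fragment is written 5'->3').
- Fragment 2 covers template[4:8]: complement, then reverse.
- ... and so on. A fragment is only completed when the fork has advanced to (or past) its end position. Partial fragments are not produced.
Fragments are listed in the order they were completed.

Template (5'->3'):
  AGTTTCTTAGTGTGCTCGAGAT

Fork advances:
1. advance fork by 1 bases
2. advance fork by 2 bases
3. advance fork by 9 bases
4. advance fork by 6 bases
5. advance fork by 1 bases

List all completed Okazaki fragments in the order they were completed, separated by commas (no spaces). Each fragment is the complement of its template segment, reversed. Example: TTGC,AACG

Step 1: advance 1 -> fork_pos = 0 + 1 = 1. Next multiple of 4 is 4 (not reached); still 0 fragment(s).
Step 2: advance 2 -> fork_pos = 1 + 2 = 3. Next multiple of 4 is 4 (not reached); still 0 fragment(s).
Step 3: advance 9 -> fork_pos = 3 + 9 = 12. Reached multiple(s) of 4: 4, 8, 12 -> fragments 1-3 completed (3 total).
Step 4: advance 6 -> fork_pos = 12 + 6 = 18. Reached multiple(s) of 4: 16 -> fragment 4 completed (4 total).
Step 5: advance 1 -> fork_pos = 18 + 1 = 19. Next multiple of 4 is 20 (not reached); still 4 fragment(s).
Final fork_pos = 19, so 4 fragment(s) are complete. Build each: template segment -> complement -> reverse.
Fragment 1: template[0:4] = AGTT -> complement TCAA -> reversed AACT
Fragment 2: template[4:8] = TCTT -> complement AGAA -> reversed AAGA
Fragment 3: template[8:12] = AGTG -> complement TCAC -> reversed CACT
Fragment 4: template[12:16] = TGCT -> complement ACGA -> reversed AGCA

Answer: AACT,AAGA,CACT,AGCA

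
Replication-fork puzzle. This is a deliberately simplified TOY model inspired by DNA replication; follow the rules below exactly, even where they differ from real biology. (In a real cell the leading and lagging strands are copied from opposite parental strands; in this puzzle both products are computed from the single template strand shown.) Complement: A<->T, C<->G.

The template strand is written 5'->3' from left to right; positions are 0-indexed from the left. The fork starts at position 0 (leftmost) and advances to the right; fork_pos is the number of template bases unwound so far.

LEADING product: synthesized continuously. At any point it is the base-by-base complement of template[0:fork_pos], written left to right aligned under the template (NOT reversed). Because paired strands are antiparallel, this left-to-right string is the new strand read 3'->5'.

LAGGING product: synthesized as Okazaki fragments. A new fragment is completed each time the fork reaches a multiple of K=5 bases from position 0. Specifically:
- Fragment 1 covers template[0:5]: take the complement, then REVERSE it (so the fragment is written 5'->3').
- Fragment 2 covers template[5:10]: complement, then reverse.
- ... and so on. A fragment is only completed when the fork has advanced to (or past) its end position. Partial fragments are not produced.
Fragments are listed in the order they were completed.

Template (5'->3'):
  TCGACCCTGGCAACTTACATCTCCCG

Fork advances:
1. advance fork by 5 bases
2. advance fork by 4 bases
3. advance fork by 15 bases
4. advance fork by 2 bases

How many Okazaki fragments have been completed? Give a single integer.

Step 1: advance 5 -> fork_pos = 0 + 5 = 5. Reached multiple(s) of 5: 5 -> fragment 1 completed (1 total).
Step 2: advance 4 -> fork_pos = 5 + 4 = 9. Next multiple of 5 is 10 (not reached); still 1 fragment(s).
Step 3: advance 15 -> fork_pos = 9 + 15 = 24. Reached multiple(s) of 5: 10, 15, 20 -> fragments 2-4 completed (4 total).
Step 4: advance 2 -> fork_pos = 24 + 2 = 26. Reached multiple(s) of 5: 25 -> fragment 5 completed (5 total).
Check: final fork_pos = 26; the multiples of 5 that are <= 26 are 5..25 -> 26 // 5 = 5 completed fragment(s).

Answer: 5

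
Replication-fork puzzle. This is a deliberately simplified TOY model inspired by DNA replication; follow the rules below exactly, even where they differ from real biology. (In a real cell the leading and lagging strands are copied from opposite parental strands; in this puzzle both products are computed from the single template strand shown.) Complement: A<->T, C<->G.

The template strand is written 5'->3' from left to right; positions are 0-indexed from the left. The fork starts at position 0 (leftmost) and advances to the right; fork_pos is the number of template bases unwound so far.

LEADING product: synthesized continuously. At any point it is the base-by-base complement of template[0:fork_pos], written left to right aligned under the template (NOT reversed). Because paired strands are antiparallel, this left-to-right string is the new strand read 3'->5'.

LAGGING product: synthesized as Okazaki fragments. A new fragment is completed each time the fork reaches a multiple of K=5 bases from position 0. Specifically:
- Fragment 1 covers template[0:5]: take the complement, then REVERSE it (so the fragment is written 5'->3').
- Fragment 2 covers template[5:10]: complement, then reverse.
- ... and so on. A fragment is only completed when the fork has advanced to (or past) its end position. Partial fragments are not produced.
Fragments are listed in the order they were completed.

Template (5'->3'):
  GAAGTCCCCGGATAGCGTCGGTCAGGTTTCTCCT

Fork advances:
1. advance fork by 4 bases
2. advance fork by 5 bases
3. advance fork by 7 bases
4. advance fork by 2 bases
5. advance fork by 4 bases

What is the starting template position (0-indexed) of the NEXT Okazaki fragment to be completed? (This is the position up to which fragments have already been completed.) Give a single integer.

Step 1: advance 4 -> fork_pos = 0 + 4 = 4. Next multiple of 5 is 5 (not reached); still 0 fragment(s).
Step 2: advance 5 -> fork_pos = 4 + 5 = 9. Reached multiple(s) of 5: 5 -> fragment 1 completed (1 total).
Step 3: advance 7 -> fork_pos = 9 + 7 = 16. Reached multiple(s) of 5: 10, 15 -> fragments 2-3 completed (3 total).
Step 4: advance 2 -> fork_pos = 16 + 2 = 18. Next multiple of 5 is 20 (not reached); still 3 fragment(s).
Step 5: advance 4 -> fork_pos = 18 + 4 = 22. Reached multiple(s) of 5: 20 -> fragment 4 completed (4 total).
4 fragment(s) completed, covering template[0:20] (4 x 5 = 20). The next fragment, fragment 5, covers template[20:25], so it starts at position 20.

Answer: 20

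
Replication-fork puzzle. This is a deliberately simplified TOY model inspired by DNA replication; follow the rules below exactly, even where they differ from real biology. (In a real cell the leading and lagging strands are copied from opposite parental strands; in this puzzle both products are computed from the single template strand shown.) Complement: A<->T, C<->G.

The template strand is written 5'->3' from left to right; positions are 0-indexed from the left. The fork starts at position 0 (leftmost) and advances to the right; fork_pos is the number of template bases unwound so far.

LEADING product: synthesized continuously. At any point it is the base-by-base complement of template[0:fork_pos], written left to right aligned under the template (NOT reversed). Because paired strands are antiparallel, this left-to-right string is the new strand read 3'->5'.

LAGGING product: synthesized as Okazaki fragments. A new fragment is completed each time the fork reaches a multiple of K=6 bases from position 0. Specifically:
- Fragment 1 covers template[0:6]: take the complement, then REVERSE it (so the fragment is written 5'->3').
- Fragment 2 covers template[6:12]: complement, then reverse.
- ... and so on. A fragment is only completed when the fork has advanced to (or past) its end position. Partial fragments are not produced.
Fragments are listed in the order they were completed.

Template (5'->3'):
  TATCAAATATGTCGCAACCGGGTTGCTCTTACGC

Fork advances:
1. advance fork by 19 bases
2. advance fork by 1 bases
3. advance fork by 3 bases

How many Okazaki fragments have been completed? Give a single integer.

Answer: 3

Derivation:
Step 1: advance 19 -> fork_pos = 0 + 19 = 19. Reached multiple(s) of 6: 6, 12, 18 -> fragments 1-3 completed (3 total).
Step 2: advance 1 -> fork_pos = 19 + 1 = 20. Next multiple of 6 is 24 (not reached); still 3 fragment(s).
Step 3: advance 3 -> fork_pos = 20 + 3 = 23. Next multiple of 6 is 24 (not reached); still 3 fragment(s).
Check: final fork_pos = 23; the multiples of 6 that are <= 23 are 6..18 -> 23 // 6 = 3 completed fragment(s).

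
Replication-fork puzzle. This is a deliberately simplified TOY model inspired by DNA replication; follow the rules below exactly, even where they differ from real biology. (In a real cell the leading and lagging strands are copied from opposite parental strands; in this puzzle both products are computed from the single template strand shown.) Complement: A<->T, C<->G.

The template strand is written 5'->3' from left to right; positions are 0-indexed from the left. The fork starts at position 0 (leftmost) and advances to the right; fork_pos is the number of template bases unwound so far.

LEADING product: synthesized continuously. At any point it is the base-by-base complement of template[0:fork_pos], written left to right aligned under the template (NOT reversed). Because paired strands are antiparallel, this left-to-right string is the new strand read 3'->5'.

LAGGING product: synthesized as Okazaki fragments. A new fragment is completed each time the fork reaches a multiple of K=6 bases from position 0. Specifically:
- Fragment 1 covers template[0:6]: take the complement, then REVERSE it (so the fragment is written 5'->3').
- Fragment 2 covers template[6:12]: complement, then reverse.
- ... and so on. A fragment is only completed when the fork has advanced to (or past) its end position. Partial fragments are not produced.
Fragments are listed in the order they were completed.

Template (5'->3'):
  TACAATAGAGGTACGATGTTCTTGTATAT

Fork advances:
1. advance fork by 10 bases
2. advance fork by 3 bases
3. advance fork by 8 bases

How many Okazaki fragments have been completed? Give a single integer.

Answer: 3

Derivation:
Step 1: advance 10 -> fork_pos = 0 + 10 = 10. Reached multiple(s) of 6: 6 -> fragment 1 completed (1 total).
Step 2: advance 3 -> fork_pos = 10 + 3 = 13. Reached multiple(s) of 6: 12 -> fragment 2 completed (2 total).
Step 3: advance 8 -> fork_pos = 13 + 8 = 21. Reached multiple(s) of 6: 18 -> fragment 3 completed (3 total).
Check: final fork_pos = 21; the multiples of 6 that are <= 21 are 6..18 -> 21 // 6 = 3 completed fragment(s).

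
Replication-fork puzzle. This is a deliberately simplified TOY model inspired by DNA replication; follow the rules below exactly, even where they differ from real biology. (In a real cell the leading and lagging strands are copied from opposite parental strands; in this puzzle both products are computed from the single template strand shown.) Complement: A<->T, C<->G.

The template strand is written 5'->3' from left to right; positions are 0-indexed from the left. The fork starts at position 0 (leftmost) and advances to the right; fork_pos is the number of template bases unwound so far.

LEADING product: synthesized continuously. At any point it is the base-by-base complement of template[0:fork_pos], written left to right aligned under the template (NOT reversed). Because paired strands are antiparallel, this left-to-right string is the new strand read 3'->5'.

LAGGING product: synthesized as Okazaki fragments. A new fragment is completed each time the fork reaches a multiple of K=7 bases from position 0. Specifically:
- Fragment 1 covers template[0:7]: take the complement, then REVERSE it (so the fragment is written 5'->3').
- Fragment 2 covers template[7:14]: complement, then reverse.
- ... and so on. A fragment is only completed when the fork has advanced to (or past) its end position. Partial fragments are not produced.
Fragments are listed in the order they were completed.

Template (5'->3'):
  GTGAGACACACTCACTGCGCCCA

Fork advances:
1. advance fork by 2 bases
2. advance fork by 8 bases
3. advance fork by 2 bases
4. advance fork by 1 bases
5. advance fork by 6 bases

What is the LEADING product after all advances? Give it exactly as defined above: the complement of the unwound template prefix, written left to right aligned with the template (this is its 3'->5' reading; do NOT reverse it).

Step 1: advance 2 -> fork_pos = 0 + 2 = 2.
Step 2: advance 8 -> fork_pos = 2 + 8 = 10.
Step 3: advance 2 -> fork_pos = 10 + 2 = 12.
Step 4: advance 1 -> fork_pos = 12 + 1 = 13.
Step 5: advance 6 -> fork_pos = 13 + 6 = 19.
Unwound prefix: template[0:19] = GTGAGACACACTCACTGCG
Complement it base by base (A<->T, C<->G), keeping left-to-right order:
  [0:5] GTGAG -> CACTC
  [5:10] ACACA -> TGTGT
  [10:15] CTCAC -> GAGTG
  [15:19] TGCG -> ACGC
Concatenate: CACTCTGTGTGAGTGACGC (length 19; written aligned with the template, i.e. 3'->5').

Answer: CACTCTGTGTGAGTGACGC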